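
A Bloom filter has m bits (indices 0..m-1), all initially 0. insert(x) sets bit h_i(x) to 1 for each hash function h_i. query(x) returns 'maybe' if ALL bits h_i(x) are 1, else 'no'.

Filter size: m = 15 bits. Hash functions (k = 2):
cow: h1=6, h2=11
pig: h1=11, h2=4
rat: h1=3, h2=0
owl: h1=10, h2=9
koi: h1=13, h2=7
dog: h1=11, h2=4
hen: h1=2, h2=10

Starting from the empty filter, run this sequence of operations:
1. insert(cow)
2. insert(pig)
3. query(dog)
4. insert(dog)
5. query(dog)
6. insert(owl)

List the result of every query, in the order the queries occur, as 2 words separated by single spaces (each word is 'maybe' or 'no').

Answer: maybe maybe

Derivation:
Start: bits=000000000000000
Op 1: insert cow -> sets bits 6 11 -> bits=000000100001000
Op 2: insert pig -> sets bits 4 11 -> bits=000010100001000
Op 3: query dog -> checks bit4=1, bit11=1 (all 1) -> maybe
Op 4: insert dog -> sets bits 4 11 -> bits=000010100001000
Op 5: query dog -> checks bit4=1, bit11=1 (all 1) -> maybe
Op 6: insert owl -> sets bits 9 10 -> bits=000010100111000
Query results in order: maybe maybe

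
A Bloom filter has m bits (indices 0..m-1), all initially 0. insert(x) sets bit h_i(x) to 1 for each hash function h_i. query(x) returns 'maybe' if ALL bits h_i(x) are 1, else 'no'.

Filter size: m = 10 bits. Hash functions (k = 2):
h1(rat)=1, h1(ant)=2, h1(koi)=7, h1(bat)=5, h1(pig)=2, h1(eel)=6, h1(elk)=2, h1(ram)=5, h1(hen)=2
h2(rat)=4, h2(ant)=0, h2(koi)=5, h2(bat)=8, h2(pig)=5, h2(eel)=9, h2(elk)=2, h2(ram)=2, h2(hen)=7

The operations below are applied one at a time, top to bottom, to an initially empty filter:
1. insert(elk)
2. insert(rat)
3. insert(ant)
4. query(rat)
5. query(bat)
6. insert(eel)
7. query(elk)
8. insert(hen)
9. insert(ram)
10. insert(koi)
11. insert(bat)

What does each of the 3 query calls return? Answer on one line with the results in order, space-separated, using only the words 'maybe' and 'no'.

Answer: maybe no maybe

Derivation:
Start: bits=0000000000
Op 1: insert elk -> sets bits 2 -> bits=0010000000
Op 2: insert rat -> sets bits 1 4 -> bits=0110100000
Op 3: insert ant -> sets bits 0 2 -> bits=1110100000
Op 4: query rat -> checks bit1=1, bit4=1 (all 1) -> maybe
Op 5: query bat -> checks bit5=0, bit8=0 (has a 0) -> no
Op 6: insert eel -> sets bits 6 9 -> bits=1110101001
Op 7: query elk -> checks bit2=1 (all 1) -> maybe
Op 8: insert hen -> sets bits 2 7 -> bits=1110101101
Op 9: insert ram -> sets bits 2 5 -> bits=1110111101
Op 10: insert koi -> sets bits 5 7 -> bits=1110111101
Op 11: insert bat -> sets bits 5 8 -> bits=1110111111
Query results in order: maybe no maybe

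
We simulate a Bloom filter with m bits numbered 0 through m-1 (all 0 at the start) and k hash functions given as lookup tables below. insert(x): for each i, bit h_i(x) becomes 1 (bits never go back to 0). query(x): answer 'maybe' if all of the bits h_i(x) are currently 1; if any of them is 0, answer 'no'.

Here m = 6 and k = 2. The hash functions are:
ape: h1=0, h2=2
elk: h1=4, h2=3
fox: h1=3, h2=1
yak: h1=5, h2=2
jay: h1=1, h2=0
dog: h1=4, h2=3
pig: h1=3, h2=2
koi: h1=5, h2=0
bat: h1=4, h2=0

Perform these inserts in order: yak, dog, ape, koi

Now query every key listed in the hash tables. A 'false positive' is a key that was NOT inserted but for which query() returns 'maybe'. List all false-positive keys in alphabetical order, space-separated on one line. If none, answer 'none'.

Answer: bat elk pig

Derivation:
Start: bits=000000
After insert 'yak': sets bits 2 5 -> bits=001001
After insert 'dog': sets bits 3 4 -> bits=001111
After insert 'ape': sets bits 0 2 -> bits=101111
After insert 'koi': sets bits 0 5 -> bits=101111
Not inserted: bat elk fox jay pig — query each against bits=101111:
query bat: checks bit0=1, bit4=1 (all 1) -> maybe => FALSE POSITIVE
query elk: checks bit3=1, bit4=1 (all 1) -> maybe => FALSE POSITIVE
query fox: checks bit1=0, bit3=1 (has a 0) -> no => not a false positive
query jay: checks bit0=1, bit1=0 (has a 0) -> no => not a false positive
query pig: checks bit2=1, bit3=1 (all 1) -> maybe => FALSE POSITIVE
False positives (alphabetical): bat elk pig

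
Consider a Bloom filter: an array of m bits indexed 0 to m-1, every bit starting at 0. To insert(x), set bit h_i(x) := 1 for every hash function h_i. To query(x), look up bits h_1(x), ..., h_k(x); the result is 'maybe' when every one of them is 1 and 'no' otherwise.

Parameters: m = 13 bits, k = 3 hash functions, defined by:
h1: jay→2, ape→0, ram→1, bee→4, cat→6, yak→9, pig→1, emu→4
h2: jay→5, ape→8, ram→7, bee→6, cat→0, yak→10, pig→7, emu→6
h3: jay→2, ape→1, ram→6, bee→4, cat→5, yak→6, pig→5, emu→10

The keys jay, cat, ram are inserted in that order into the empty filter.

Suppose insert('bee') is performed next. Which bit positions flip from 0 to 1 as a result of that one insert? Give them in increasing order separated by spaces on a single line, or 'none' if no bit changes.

Answer: 4

Derivation:
Start: bits=0000000000000
After insert 'jay': sets bits 2 5 -> bits=0010010000000
After insert 'cat': sets bits 0 5 6 -> bits=1010011000000
After insert 'ram': sets bits 1 6 7 -> bits=1110011100000
insert 'bee' would touch bits 4 6; currently bit4=0, bit6=1
Bits that are 0 among those (would change 0->1): 4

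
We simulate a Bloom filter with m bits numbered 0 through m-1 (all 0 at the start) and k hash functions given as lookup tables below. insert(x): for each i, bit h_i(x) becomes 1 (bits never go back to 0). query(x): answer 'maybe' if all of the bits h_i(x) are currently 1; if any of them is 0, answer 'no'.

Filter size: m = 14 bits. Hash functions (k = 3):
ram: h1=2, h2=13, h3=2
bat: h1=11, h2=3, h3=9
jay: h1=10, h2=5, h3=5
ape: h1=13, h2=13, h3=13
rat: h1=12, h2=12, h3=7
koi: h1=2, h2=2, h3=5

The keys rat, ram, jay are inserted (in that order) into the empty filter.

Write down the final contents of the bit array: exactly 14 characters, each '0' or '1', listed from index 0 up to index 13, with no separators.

Start: bits=00000000000000
After insert 'rat': sets bits 7 12 -> bits=00000001000010
After insert 'ram': sets bits 2 13 -> bits=00100001000011
After insert 'jay': sets bits 5 10 -> bits=00100101001011

Answer: 00100101001011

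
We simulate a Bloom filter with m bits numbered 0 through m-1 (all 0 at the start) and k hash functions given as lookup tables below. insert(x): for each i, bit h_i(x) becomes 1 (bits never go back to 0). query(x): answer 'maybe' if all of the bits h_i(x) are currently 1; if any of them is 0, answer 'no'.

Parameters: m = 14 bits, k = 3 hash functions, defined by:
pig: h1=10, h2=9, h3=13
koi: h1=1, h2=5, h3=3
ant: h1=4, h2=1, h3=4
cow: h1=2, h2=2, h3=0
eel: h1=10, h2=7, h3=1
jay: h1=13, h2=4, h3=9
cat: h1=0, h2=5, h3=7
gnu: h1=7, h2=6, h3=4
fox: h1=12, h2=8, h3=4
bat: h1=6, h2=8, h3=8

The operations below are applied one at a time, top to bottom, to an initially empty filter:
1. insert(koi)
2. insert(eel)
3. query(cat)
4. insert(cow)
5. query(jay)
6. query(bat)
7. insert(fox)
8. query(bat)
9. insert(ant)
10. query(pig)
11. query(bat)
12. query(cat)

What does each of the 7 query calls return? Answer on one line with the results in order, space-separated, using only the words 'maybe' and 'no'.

Start: bits=00000000000000
Op 1: insert koi -> sets bits 1 3 5 -> bits=01010100000000
Op 2: insert eel -> sets bits 1 7 10 -> bits=01010101001000
Op 3: query cat -> checks bit0=0, bit5=1, bit7=1 (has a 0) -> no
Op 4: insert cow -> sets bits 0 2 -> bits=11110101001000
Op 5: query jay -> checks bit4=0, bit9=0, bit13=0 (has a 0) -> no
Op 6: query bat -> checks bit6=0, bit8=0 (has a 0) -> no
Op 7: insert fox -> sets bits 4 8 12 -> bits=11111101101010
Op 8: query bat -> checks bit6=0, bit8=1 (has a 0) -> no
Op 9: insert ant -> sets bits 1 4 -> bits=11111101101010
Op 10: query pig -> checks bit9=0, bit10=1, bit13=0 (has a 0) -> no
Op 11: query bat -> checks bit6=0, bit8=1 (has a 0) -> no
Op 12: query cat -> checks bit0=1, bit5=1, bit7=1 (all 1) -> maybe
Query results in order: no no no no no no maybe

Answer: no no no no no no maybe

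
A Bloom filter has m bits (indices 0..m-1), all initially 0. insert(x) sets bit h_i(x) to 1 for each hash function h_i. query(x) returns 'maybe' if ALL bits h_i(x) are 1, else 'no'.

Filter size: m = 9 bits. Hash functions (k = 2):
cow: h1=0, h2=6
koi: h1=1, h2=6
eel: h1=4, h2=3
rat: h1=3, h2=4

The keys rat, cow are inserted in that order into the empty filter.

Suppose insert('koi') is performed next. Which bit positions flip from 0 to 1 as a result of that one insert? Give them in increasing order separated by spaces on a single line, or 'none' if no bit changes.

Start: bits=000000000
After insert 'rat': sets bits 3 4 -> bits=000110000
After insert 'cow': sets bits 0 6 -> bits=100110100
insert 'koi' would touch bits 1 6; currently bit1=0, bit6=1
Bits that are 0 among those (would change 0->1): 1

Answer: 1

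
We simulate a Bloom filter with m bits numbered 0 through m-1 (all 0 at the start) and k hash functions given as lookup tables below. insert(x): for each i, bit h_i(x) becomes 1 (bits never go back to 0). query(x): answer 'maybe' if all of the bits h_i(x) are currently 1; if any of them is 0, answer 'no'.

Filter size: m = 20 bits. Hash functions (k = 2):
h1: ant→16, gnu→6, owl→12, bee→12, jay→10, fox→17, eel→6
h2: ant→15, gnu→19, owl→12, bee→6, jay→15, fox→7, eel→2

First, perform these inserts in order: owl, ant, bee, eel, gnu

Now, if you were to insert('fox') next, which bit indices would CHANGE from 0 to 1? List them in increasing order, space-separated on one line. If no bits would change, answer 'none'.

Start: bits=00000000000000000000
After insert 'owl': sets bits 12 -> bits=00000000000010000000
After insert 'ant': sets bits 15 16 -> bits=00000000000010011000
After insert 'bee': sets bits 6 12 -> bits=00000010000010011000
After insert 'eel': sets bits 2 6 -> bits=00100010000010011000
After insert 'gnu': sets bits 6 19 -> bits=00100010000010011001
insert 'fox' would touch bits 7 17; currently bit7=0, bit17=0
Bits that are 0 among those (would change 0->1): 7 17

Answer: 7 17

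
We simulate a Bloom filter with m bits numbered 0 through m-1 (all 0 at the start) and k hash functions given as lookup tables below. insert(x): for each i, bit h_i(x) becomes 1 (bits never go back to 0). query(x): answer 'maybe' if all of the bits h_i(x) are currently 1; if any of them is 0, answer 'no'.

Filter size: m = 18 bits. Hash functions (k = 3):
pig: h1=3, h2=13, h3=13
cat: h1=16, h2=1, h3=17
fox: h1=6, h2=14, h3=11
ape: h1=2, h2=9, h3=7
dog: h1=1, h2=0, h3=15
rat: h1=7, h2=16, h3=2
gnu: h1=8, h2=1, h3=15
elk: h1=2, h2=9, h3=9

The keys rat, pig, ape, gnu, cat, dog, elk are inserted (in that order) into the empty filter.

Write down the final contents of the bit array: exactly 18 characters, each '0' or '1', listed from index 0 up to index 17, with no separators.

Answer: 111100011100010111

Derivation:
Start: bits=000000000000000000
After insert 'rat': sets bits 2 7 16 -> bits=001000010000000010
After insert 'pig': sets bits 3 13 -> bits=001100010000010010
After insert 'ape': sets bits 2 7 9 -> bits=001100010100010010
After insert 'gnu': sets bits 1 8 15 -> bits=011100011100010110
After insert 'cat': sets bits 1 16 17 -> bits=011100011100010111
After insert 'dog': sets bits 0 1 15 -> bits=111100011100010111
After insert 'elk': sets bits 2 9 -> bits=111100011100010111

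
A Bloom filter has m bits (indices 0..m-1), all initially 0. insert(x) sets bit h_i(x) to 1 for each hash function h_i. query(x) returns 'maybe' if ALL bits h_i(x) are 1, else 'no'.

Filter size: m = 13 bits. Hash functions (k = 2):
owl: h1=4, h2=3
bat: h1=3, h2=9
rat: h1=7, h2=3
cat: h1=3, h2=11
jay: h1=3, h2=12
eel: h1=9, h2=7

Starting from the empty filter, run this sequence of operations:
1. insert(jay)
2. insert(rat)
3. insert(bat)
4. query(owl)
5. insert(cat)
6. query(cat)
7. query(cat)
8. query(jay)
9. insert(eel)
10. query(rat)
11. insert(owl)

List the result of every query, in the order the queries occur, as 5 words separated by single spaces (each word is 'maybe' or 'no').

Answer: no maybe maybe maybe maybe

Derivation:
Start: bits=0000000000000
Op 1: insert jay -> sets bits 3 12 -> bits=0001000000001
Op 2: insert rat -> sets bits 3 7 -> bits=0001000100001
Op 3: insert bat -> sets bits 3 9 -> bits=0001000101001
Op 4: query owl -> checks bit3=1, bit4=0 (has a 0) -> no
Op 5: insert cat -> sets bits 3 11 -> bits=0001000101011
Op 6: query cat -> checks bit3=1, bit11=1 (all 1) -> maybe
Op 7: query cat -> checks bit3=1, bit11=1 (all 1) -> maybe
Op 8: query jay -> checks bit3=1, bit12=1 (all 1) -> maybe
Op 9: insert eel -> sets bits 7 9 -> bits=0001000101011
Op 10: query rat -> checks bit3=1, bit7=1 (all 1) -> maybe
Op 11: insert owl -> sets bits 3 4 -> bits=0001100101011
Query results in order: no maybe maybe maybe maybe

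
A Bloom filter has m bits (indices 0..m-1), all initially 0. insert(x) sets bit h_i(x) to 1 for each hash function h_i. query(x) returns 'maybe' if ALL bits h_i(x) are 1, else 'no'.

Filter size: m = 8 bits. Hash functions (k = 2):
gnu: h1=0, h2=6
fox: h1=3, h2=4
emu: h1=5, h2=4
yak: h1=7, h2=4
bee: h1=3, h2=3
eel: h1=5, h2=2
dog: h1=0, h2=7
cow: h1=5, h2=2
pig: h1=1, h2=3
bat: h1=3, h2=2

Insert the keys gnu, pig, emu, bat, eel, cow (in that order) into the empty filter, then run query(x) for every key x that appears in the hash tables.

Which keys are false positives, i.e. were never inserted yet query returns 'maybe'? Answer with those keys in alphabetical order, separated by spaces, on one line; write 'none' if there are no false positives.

Start: bits=00000000
After insert 'gnu': sets bits 0 6 -> bits=10000010
After insert 'pig': sets bits 1 3 -> bits=11010010
After insert 'emu': sets bits 4 5 -> bits=11011110
After insert 'bat': sets bits 2 3 -> bits=11111110
After insert 'eel': sets bits 2 5 -> bits=11111110
After insert 'cow': sets bits 2 5 -> bits=11111110
Not inserted: bee dog fox yak — query each against bits=11111110:
query bee: checks bit3=1 (all 1) -> maybe => FALSE POSITIVE
query dog: checks bit0=1, bit7=0 (has a 0) -> no => not a false positive
query fox: checks bit3=1, bit4=1 (all 1) -> maybe => FALSE POSITIVE
query yak: checks bit4=1, bit7=0 (has a 0) -> no => not a false positive
False positives (alphabetical): bee fox

Answer: bee fox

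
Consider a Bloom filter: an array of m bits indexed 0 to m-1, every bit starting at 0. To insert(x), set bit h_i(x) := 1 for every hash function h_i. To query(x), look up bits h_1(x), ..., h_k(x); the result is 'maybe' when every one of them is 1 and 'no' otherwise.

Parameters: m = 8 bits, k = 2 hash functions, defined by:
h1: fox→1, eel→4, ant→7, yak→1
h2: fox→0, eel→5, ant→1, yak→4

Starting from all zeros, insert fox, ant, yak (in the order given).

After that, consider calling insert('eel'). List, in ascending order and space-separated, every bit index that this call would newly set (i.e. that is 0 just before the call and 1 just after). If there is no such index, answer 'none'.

Start: bits=00000000
After insert 'fox': sets bits 0 1 -> bits=11000000
After insert 'ant': sets bits 1 7 -> bits=11000001
After insert 'yak': sets bits 1 4 -> bits=11001001
insert 'eel' would touch bits 4 5; currently bit4=1, bit5=0
Bits that are 0 among those (would change 0->1): 5

Answer: 5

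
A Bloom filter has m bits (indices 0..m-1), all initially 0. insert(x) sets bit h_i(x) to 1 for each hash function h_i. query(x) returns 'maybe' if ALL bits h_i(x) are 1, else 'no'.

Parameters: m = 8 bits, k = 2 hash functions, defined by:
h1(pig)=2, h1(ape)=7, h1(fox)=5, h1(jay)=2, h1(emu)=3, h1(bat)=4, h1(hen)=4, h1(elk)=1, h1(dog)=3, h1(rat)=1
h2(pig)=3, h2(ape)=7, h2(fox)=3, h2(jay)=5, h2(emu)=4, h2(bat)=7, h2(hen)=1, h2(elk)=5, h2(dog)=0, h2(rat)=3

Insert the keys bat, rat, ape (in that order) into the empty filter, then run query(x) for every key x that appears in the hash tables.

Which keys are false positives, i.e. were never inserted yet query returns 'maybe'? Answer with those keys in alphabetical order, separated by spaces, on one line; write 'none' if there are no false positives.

Start: bits=00000000
After insert 'bat': sets bits 4 7 -> bits=00001001
After insert 'rat': sets bits 1 3 -> bits=01011001
After insert 'ape': sets bits 7 -> bits=01011001
Not inserted: dog elk emu fox hen jay pig — query each against bits=01011001:
query dog: checks bit0=0, bit3=1 (has a 0) -> no => not a false positive
query elk: checks bit1=1, bit5=0 (has a 0) -> no => not a false positive
query emu: checks bit3=1, bit4=1 (all 1) -> maybe => FALSE POSITIVE
query fox: checks bit3=1, bit5=0 (has a 0) -> no => not a false positive
query hen: checks bit1=1, bit4=1 (all 1) -> maybe => FALSE POSITIVE
query jay: checks bit2=0, bit5=0 (has a 0) -> no => not a false positive
query pig: checks bit2=0, bit3=1 (has a 0) -> no => not a false positive
False positives (alphabetical): emu hen

Answer: emu hen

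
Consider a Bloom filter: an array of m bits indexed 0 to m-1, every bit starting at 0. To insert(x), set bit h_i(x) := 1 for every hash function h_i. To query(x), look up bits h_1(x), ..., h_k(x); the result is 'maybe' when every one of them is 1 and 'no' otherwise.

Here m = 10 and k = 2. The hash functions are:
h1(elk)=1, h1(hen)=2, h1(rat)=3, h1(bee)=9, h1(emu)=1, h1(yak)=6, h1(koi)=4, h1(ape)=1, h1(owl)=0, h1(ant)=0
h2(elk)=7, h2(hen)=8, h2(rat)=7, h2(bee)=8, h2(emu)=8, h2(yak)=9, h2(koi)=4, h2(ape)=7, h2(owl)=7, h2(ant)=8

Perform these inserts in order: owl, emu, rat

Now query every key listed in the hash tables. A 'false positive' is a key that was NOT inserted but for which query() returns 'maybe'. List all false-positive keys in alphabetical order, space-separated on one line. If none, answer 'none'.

Start: bits=0000000000
After insert 'owl': sets bits 0 7 -> bits=1000000100
After insert 'emu': sets bits 1 8 -> bits=1100000110
After insert 'rat': sets bits 3 7 -> bits=1101000110
Not inserted: ant ape bee elk hen koi yak — query each against bits=1101000110:
query ant: checks bit0=1, bit8=1 (all 1) -> maybe => FALSE POSITIVE
query ape: checks bit1=1, bit7=1 (all 1) -> maybe => FALSE POSITIVE
query bee: checks bit8=1, bit9=0 (has a 0) -> no => not a false positive
query elk: checks bit1=1, bit7=1 (all 1) -> maybe => FALSE POSITIVE
query hen: checks bit2=0, bit8=1 (has a 0) -> no => not a false positive
query koi: checks bit4=0 (has a 0) -> no => not a false positive
query yak: checks bit6=0, bit9=0 (has a 0) -> no => not a false positive
False positives (alphabetical): ant ape elk

Answer: ant ape elk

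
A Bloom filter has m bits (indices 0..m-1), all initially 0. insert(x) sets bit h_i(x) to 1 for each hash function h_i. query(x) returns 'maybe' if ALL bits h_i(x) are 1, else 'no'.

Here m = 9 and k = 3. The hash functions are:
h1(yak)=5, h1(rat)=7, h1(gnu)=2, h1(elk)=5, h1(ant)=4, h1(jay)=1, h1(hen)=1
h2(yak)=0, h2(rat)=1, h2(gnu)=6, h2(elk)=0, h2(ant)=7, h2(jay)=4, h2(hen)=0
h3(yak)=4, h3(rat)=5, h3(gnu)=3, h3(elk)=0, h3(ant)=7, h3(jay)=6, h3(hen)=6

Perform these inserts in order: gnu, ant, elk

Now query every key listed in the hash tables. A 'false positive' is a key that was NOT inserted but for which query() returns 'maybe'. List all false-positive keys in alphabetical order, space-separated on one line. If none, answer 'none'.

Start: bits=000000000
After insert 'gnu': sets bits 2 3 6 -> bits=001100100
After insert 'ant': sets bits 4 7 -> bits=001110110
After insert 'elk': sets bits 0 5 -> bits=101111110
Not inserted: hen jay rat yak — query each against bits=101111110:
query hen: checks bit0=1, bit1=0, bit6=1 (has a 0) -> no => not a false positive
query jay: checks bit1=0, bit4=1, bit6=1 (has a 0) -> no => not a false positive
query rat: checks bit1=0, bit5=1, bit7=1 (has a 0) -> no => not a false positive
query yak: checks bit0=1, bit4=1, bit5=1 (all 1) -> maybe => FALSE POSITIVE
False positives (alphabetical): yak

Answer: yak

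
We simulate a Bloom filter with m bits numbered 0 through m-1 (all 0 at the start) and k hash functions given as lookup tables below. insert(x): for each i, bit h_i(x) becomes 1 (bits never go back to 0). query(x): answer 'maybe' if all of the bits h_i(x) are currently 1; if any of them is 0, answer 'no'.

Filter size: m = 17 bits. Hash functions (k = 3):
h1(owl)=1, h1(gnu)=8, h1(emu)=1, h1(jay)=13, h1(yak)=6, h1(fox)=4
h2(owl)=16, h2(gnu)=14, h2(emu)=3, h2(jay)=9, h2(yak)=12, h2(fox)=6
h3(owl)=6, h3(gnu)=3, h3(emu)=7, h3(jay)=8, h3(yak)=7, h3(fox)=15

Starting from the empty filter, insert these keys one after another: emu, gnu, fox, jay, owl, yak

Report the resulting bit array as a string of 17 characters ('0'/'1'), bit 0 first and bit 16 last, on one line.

Start: bits=00000000000000000
After insert 'emu': sets bits 1 3 7 -> bits=01010001000000000
After insert 'gnu': sets bits 3 8 14 -> bits=01010001100000100
After insert 'fox': sets bits 4 6 15 -> bits=01011011100000110
After insert 'jay': sets bits 8 9 13 -> bits=01011011110001110
After insert 'owl': sets bits 1 6 16 -> bits=01011011110001111
After insert 'yak': sets bits 6 7 12 -> bits=01011011110011111

Answer: 01011011110011111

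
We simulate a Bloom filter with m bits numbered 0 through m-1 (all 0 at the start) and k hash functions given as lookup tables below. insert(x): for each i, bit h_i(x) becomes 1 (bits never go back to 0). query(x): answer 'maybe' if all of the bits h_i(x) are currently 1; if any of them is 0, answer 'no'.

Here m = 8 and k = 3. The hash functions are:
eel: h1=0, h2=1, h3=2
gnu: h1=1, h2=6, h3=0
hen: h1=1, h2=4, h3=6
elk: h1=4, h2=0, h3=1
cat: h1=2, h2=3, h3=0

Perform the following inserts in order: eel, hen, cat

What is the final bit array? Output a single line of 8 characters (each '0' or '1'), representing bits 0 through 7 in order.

Start: bits=00000000
After insert 'eel': sets bits 0 1 2 -> bits=11100000
After insert 'hen': sets bits 1 4 6 -> bits=11101010
After insert 'cat': sets bits 0 2 3 -> bits=11111010

Answer: 11111010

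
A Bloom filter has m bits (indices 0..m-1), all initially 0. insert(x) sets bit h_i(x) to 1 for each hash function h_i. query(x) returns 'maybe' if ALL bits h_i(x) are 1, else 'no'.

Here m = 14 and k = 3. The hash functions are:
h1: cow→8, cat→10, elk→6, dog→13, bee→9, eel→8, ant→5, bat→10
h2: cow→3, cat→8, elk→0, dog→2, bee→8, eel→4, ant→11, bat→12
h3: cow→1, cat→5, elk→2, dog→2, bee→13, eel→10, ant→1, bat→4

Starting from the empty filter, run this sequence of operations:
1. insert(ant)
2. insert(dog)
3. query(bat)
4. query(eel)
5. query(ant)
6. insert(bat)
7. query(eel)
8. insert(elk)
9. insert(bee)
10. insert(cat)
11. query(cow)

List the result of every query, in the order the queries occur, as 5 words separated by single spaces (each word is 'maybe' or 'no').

Start: bits=00000000000000
Op 1: insert ant -> sets bits 1 5 11 -> bits=01000100000100
Op 2: insert dog -> sets bits 2 13 -> bits=01100100000101
Op 3: query bat -> checks bit4=0, bit10=0, bit12=0 (has a 0) -> no
Op 4: query eel -> checks bit4=0, bit8=0, bit10=0 (has a 0) -> no
Op 5: query ant -> checks bit1=1, bit5=1, bit11=1 (all 1) -> maybe
Op 6: insert bat -> sets bits 4 10 12 -> bits=01101100001111
Op 7: query eel -> checks bit4=1, bit8=0, bit10=1 (has a 0) -> no
Op 8: insert elk -> sets bits 0 2 6 -> bits=11101110001111
Op 9: insert bee -> sets bits 8 9 13 -> bits=11101110111111
Op 10: insert cat -> sets bits 5 8 10 -> bits=11101110111111
Op 11: query cow -> checks bit1=1, bit3=0, bit8=1 (has a 0) -> no
Query results in order: no no maybe no no

Answer: no no maybe no no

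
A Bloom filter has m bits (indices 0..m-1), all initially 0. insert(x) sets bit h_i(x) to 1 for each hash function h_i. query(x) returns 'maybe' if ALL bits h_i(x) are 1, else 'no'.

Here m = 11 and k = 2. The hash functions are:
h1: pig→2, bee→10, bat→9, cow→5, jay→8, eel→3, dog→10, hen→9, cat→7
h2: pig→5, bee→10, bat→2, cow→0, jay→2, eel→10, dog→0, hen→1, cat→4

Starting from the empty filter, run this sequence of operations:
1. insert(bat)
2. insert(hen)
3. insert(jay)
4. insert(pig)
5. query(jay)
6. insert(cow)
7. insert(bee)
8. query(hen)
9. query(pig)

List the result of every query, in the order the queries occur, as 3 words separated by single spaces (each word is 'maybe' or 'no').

Start: bits=00000000000
Op 1: insert bat -> sets bits 2 9 -> bits=00100000010
Op 2: insert hen -> sets bits 1 9 -> bits=01100000010
Op 3: insert jay -> sets bits 2 8 -> bits=01100000110
Op 4: insert pig -> sets bits 2 5 -> bits=01100100110
Op 5: query jay -> checks bit2=1, bit8=1 (all 1) -> maybe
Op 6: insert cow -> sets bits 0 5 -> bits=11100100110
Op 7: insert bee -> sets bits 10 -> bits=11100100111
Op 8: query hen -> checks bit1=1, bit9=1 (all 1) -> maybe
Op 9: query pig -> checks bit2=1, bit5=1 (all 1) -> maybe
Query results in order: maybe maybe maybe

Answer: maybe maybe maybe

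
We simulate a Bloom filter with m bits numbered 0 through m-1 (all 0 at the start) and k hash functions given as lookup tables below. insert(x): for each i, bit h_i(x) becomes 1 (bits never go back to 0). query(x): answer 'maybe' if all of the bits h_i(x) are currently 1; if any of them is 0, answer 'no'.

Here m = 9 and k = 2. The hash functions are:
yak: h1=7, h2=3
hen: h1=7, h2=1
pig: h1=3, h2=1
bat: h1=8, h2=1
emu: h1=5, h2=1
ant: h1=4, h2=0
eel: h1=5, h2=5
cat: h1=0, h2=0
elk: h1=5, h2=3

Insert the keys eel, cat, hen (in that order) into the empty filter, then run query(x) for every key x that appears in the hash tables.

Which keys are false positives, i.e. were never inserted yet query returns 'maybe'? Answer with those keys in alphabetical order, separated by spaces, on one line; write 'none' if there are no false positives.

Start: bits=000000000
After insert 'eel': sets bits 5 -> bits=000001000
After insert 'cat': sets bits 0 -> bits=100001000
After insert 'hen': sets bits 1 7 -> bits=110001010
Not inserted: ant bat elk emu pig yak — query each against bits=110001010:
query ant: checks bit0=1, bit4=0 (has a 0) -> no => not a false positive
query bat: checks bit1=1, bit8=0 (has a 0) -> no => not a false positive
query elk: checks bit3=0, bit5=1 (has a 0) -> no => not a false positive
query emu: checks bit1=1, bit5=1 (all 1) -> maybe => FALSE POSITIVE
query pig: checks bit1=1, bit3=0 (has a 0) -> no => not a false positive
query yak: checks bit3=0, bit7=1 (has a 0) -> no => not a false positive
False positives (alphabetical): emu

Answer: emu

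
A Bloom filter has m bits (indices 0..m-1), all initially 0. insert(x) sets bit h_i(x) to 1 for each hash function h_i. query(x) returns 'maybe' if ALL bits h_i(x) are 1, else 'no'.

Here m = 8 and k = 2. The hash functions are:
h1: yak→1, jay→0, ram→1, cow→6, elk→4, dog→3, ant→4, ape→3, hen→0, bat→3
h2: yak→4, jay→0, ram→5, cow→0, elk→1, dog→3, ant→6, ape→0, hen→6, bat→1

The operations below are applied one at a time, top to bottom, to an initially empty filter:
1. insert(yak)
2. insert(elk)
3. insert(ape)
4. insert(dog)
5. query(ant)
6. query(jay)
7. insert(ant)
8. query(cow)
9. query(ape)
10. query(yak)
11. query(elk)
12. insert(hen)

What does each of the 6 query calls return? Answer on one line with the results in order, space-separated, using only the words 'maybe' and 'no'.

Start: bits=00000000
Op 1: insert yak -> sets bits 1 4 -> bits=01001000
Op 2: insert elk -> sets bits 1 4 -> bits=01001000
Op 3: insert ape -> sets bits 0 3 -> bits=11011000
Op 4: insert dog -> sets bits 3 -> bits=11011000
Op 5: query ant -> checks bit4=1, bit6=0 (has a 0) -> no
Op 6: query jay -> checks bit0=1 (all 1) -> maybe
Op 7: insert ant -> sets bits 4 6 -> bits=11011010
Op 8: query cow -> checks bit0=1, bit6=1 (all 1) -> maybe
Op 9: query ape -> checks bit0=1, bit3=1 (all 1) -> maybe
Op 10: query yak -> checks bit1=1, bit4=1 (all 1) -> maybe
Op 11: query elk -> checks bit1=1, bit4=1 (all 1) -> maybe
Op 12: insert hen -> sets bits 0 6 -> bits=11011010
Query results in order: no maybe maybe maybe maybe maybe

Answer: no maybe maybe maybe maybe maybe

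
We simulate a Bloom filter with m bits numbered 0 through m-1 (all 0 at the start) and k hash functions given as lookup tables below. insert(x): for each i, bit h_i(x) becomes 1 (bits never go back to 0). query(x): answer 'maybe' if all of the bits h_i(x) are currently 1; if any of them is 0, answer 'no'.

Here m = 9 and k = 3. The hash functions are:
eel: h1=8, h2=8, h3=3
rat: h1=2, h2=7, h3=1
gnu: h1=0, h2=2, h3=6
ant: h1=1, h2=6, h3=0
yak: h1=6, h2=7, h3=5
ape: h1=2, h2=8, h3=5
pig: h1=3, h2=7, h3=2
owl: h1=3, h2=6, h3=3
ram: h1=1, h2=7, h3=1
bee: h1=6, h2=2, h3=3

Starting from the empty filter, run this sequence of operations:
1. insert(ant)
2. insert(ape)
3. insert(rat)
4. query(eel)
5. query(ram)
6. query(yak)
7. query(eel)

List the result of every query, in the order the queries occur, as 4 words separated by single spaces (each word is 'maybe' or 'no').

Answer: no maybe maybe no

Derivation:
Start: bits=000000000
Op 1: insert ant -> sets bits 0 1 6 -> bits=110000100
Op 2: insert ape -> sets bits 2 5 8 -> bits=111001101
Op 3: insert rat -> sets bits 1 2 7 -> bits=111001111
Op 4: query eel -> checks bit3=0, bit8=1 (has a 0) -> no
Op 5: query ram -> checks bit1=1, bit7=1 (all 1) -> maybe
Op 6: query yak -> checks bit5=1, bit6=1, bit7=1 (all 1) -> maybe
Op 7: query eel -> checks bit3=0, bit8=1 (has a 0) -> no
Query results in order: no maybe maybe no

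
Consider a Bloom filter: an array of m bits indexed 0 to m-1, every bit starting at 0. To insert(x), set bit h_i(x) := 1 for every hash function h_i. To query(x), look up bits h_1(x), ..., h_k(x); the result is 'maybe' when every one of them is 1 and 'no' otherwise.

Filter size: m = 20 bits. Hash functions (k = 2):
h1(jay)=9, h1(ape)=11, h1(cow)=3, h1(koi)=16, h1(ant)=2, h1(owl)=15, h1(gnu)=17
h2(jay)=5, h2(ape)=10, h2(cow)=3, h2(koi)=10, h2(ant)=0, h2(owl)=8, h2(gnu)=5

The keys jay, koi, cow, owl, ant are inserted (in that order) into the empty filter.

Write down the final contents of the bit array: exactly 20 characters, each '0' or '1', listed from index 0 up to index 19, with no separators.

Start: bits=00000000000000000000
After insert 'jay': sets bits 5 9 -> bits=00000100010000000000
After insert 'koi': sets bits 10 16 -> bits=00000100011000001000
After insert 'cow': sets bits 3 -> bits=00010100011000001000
After insert 'owl': sets bits 8 15 -> bits=00010100111000011000
After insert 'ant': sets bits 0 2 -> bits=10110100111000011000

Answer: 10110100111000011000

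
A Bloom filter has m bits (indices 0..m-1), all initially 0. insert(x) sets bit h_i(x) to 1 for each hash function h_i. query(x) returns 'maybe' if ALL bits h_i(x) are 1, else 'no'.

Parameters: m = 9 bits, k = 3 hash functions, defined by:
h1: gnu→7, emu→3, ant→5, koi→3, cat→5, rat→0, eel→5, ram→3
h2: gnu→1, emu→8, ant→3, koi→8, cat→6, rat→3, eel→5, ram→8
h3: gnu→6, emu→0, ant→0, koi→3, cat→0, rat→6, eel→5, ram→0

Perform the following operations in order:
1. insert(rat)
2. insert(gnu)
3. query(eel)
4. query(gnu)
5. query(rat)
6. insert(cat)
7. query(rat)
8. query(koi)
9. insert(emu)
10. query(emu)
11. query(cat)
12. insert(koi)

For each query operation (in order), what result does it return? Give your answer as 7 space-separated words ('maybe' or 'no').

Start: bits=000000000
Op 1: insert rat -> sets bits 0 3 6 -> bits=100100100
Op 2: insert gnu -> sets bits 1 6 7 -> bits=110100110
Op 3: query eel -> checks bit5=0 (has a 0) -> no
Op 4: query gnu -> checks bit1=1, bit6=1, bit7=1 (all 1) -> maybe
Op 5: query rat -> checks bit0=1, bit3=1, bit6=1 (all 1) -> maybe
Op 6: insert cat -> sets bits 0 5 6 -> bits=110101110
Op 7: query rat -> checks bit0=1, bit3=1, bit6=1 (all 1) -> maybe
Op 8: query koi -> checks bit3=1, bit8=0 (has a 0) -> no
Op 9: insert emu -> sets bits 0 3 8 -> bits=110101111
Op 10: query emu -> checks bit0=1, bit3=1, bit8=1 (all 1) -> maybe
Op 11: query cat -> checks bit0=1, bit5=1, bit6=1 (all 1) -> maybe
Op 12: insert koi -> sets bits 3 8 -> bits=110101111
Query results in order: no maybe maybe maybe no maybe maybe

Answer: no maybe maybe maybe no maybe maybe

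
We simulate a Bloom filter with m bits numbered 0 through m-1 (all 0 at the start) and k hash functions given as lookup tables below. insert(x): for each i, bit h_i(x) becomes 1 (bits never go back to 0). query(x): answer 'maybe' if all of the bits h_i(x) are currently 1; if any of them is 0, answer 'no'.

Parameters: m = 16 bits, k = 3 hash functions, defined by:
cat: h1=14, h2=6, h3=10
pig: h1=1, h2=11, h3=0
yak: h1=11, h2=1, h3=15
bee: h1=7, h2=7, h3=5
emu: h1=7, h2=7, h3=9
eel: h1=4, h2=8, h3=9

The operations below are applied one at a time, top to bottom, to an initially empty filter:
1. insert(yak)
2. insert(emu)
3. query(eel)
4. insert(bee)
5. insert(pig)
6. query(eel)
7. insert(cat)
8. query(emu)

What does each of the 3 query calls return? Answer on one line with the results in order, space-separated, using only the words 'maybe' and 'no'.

Start: bits=0000000000000000
Op 1: insert yak -> sets bits 1 11 15 -> bits=0100000000010001
Op 2: insert emu -> sets bits 7 9 -> bits=0100000101010001
Op 3: query eel -> checks bit4=0, bit8=0, bit9=1 (has a 0) -> no
Op 4: insert bee -> sets bits 5 7 -> bits=0100010101010001
Op 5: insert pig -> sets bits 0 1 11 -> bits=1100010101010001
Op 6: query eel -> checks bit4=0, bit8=0, bit9=1 (has a 0) -> no
Op 7: insert cat -> sets bits 6 10 14 -> bits=1100011101110011
Op 8: query emu -> checks bit7=1, bit9=1 (all 1) -> maybe
Query results in order: no no maybe

Answer: no no maybe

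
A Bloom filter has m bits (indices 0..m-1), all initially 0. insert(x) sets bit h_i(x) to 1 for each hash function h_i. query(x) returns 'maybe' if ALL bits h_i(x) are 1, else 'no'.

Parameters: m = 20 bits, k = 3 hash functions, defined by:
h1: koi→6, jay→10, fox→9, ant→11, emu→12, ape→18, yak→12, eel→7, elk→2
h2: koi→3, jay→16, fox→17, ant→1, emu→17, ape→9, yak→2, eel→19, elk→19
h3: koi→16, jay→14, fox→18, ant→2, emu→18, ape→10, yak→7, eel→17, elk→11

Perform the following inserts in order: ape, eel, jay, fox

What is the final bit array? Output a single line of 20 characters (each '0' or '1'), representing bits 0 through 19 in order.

Start: bits=00000000000000000000
After insert 'ape': sets bits 9 10 18 -> bits=00000000011000000010
After insert 'eel': sets bits 7 17 19 -> bits=00000001011000000111
After insert 'jay': sets bits 10 14 16 -> bits=00000001011000101111
After insert 'fox': sets bits 9 17 18 -> bits=00000001011000101111

Answer: 00000001011000101111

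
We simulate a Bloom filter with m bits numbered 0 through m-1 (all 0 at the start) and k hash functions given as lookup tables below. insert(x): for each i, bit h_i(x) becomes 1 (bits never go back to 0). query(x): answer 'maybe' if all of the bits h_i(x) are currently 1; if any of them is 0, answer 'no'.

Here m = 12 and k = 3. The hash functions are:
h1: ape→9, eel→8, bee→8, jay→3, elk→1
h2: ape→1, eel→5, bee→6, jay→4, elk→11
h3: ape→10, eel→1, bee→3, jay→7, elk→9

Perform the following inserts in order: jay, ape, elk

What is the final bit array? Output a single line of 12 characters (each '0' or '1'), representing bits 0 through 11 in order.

Start: bits=000000000000
After insert 'jay': sets bits 3 4 7 -> bits=000110010000
After insert 'ape': sets bits 1 9 10 -> bits=010110010110
After insert 'elk': sets bits 1 9 11 -> bits=010110010111

Answer: 010110010111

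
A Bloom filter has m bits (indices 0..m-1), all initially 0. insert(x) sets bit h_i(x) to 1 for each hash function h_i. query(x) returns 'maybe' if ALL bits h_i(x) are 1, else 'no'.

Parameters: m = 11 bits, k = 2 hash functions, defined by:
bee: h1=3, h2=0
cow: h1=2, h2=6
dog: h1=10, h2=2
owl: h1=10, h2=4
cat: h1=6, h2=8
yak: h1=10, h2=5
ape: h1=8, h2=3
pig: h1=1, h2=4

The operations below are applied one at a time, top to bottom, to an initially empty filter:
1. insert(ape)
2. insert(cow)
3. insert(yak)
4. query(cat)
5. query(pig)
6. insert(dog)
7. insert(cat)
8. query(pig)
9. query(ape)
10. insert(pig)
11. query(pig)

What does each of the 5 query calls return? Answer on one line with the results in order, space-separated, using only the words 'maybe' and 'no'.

Start: bits=00000000000
Op 1: insert ape -> sets bits 3 8 -> bits=00010000100
Op 2: insert cow -> sets bits 2 6 -> bits=00110010100
Op 3: insert yak -> sets bits 5 10 -> bits=00110110101
Op 4: query cat -> checks bit6=1, bit8=1 (all 1) -> maybe
Op 5: query pig -> checks bit1=0, bit4=0 (has a 0) -> no
Op 6: insert dog -> sets bits 2 10 -> bits=00110110101
Op 7: insert cat -> sets bits 6 8 -> bits=00110110101
Op 8: query pig -> checks bit1=0, bit4=0 (has a 0) -> no
Op 9: query ape -> checks bit3=1, bit8=1 (all 1) -> maybe
Op 10: insert pig -> sets bits 1 4 -> bits=01111110101
Op 11: query pig -> checks bit1=1, bit4=1 (all 1) -> maybe
Query results in order: maybe no no maybe maybe

Answer: maybe no no maybe maybe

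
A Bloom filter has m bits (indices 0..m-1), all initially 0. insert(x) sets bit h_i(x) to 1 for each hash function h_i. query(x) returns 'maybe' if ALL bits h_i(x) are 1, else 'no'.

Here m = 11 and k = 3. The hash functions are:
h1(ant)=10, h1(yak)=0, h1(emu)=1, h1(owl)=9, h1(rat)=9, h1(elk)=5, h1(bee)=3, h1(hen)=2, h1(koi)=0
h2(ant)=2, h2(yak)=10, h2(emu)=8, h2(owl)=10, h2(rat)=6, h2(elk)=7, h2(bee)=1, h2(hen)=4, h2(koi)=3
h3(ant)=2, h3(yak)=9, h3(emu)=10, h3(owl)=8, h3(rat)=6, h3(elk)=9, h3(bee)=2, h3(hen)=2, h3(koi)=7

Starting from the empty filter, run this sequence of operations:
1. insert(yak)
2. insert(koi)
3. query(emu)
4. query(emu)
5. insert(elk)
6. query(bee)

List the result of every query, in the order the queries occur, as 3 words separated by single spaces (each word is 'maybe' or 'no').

Start: bits=00000000000
Op 1: insert yak -> sets bits 0 9 10 -> bits=10000000011
Op 2: insert koi -> sets bits 0 3 7 -> bits=10010001011
Op 3: query emu -> checks bit1=0, bit8=0, bit10=1 (has a 0) -> no
Op 4: query emu -> checks bit1=0, bit8=0, bit10=1 (has a 0) -> no
Op 5: insert elk -> sets bits 5 7 9 -> bits=10010101011
Op 6: query bee -> checks bit1=0, bit2=0, bit3=1 (has a 0) -> no
Query results in order: no no no

Answer: no no no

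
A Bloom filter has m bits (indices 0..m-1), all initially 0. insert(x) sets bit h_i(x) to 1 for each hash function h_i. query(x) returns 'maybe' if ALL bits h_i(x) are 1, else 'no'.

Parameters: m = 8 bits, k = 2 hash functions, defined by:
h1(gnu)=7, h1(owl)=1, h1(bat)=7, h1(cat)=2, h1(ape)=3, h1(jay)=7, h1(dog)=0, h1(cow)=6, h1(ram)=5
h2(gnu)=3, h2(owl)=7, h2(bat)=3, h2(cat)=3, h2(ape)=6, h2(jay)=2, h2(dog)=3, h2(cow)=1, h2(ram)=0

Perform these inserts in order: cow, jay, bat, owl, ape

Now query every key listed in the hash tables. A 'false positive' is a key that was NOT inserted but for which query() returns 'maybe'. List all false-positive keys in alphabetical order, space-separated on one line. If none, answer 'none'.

Start: bits=00000000
After insert 'cow': sets bits 1 6 -> bits=01000010
After insert 'jay': sets bits 2 7 -> bits=01100011
After insert 'bat': sets bits 3 7 -> bits=01110011
After insert 'owl': sets bits 1 7 -> bits=01110011
After insert 'ape': sets bits 3 6 -> bits=01110011
Not inserted: cat dog gnu ram — query each against bits=01110011:
query cat: checks bit2=1, bit3=1 (all 1) -> maybe => FALSE POSITIVE
query dog: checks bit0=0, bit3=1 (has a 0) -> no => not a false positive
query gnu: checks bit3=1, bit7=1 (all 1) -> maybe => FALSE POSITIVE
query ram: checks bit0=0, bit5=0 (has a 0) -> no => not a false positive
False positives (alphabetical): cat gnu

Answer: cat gnu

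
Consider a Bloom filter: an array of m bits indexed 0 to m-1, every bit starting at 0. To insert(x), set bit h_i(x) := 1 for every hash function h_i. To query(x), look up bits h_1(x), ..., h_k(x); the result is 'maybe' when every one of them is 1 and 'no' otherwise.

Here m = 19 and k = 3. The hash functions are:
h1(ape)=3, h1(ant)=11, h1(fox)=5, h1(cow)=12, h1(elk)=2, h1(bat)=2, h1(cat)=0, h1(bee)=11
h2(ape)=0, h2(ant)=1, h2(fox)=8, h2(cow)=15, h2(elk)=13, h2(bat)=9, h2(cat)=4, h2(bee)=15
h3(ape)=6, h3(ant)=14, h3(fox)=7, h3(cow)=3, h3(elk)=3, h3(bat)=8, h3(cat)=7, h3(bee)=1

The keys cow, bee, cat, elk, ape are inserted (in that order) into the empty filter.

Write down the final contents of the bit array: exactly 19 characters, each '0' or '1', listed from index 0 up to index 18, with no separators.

Start: bits=0000000000000000000
After insert 'cow': sets bits 3 12 15 -> bits=0001000000001001000
After insert 'bee': sets bits 1 11 15 -> bits=0101000000011001000
After insert 'cat': sets bits 0 4 7 -> bits=1101100100011001000
After insert 'elk': sets bits 2 3 13 -> bits=1111100100011101000
After insert 'ape': sets bits 0 3 6 -> bits=1111101100011101000

Answer: 1111101100011101000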